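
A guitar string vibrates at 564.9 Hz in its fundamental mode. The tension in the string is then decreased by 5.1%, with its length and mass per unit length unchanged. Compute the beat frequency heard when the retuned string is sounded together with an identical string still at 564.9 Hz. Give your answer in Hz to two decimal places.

14.59 Hz

For a string, f ∝ √T, so the new frequency is 564.9·√0.949 = 550.3065 Hz.
f_beat = |550.3065 − 564.9| = 14.59 Hz.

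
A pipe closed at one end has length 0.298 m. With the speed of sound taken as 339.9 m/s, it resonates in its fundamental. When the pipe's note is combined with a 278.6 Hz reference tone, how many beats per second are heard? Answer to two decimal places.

Closed pipe (odd harmonics): f_n = n·v/(4L) = 1·339.9/(4·0.298) = 285.1510 Hz.
f_beat = |285.1510 − 278.6| = 6.55 Hz.

6.55 Hz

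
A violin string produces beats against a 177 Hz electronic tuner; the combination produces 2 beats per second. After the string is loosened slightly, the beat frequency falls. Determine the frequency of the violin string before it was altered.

|f − 177| = 2, so the violin string was at either 175 Hz or 179 Hz.
Reducing tension lowers a string's frequency; the adjustment lowers the violin string's frequency.
The beat rate fell, so the adjustment moved the violin string toward 177 Hz — it must have started above the reference.

179 Hz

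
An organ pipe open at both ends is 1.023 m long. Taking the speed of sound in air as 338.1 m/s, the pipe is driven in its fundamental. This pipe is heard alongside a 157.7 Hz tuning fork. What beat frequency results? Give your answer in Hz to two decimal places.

7.55 Hz

Open pipe: f_n = n·v/(2L) = 1·338.1/(2·1.023) = 165.2493 Hz.
f_beat = |165.2493 − 157.7| = 7.55 Hz.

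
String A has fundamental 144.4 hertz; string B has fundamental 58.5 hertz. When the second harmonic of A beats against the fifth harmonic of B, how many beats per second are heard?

3.7 Hz

Second harmonic of the first: 2·144.4 = 288.8 Hz.
Fifth harmonic of the second: 5·58.5 = 292.5 Hz.
f_beat = |288.8 − 292.5| = 3.7 Hz.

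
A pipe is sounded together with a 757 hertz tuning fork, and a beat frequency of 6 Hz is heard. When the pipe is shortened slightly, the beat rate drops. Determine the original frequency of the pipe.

751 Hz

|f − 757| = 6, so the pipe was at either 751 Hz or 763 Hz.
A shorter pipe has a higher fundamental; the adjustment raises the pipe's frequency.
The beat rate fell, so the adjustment moved the pipe toward 757 Hz — it must have started below the reference.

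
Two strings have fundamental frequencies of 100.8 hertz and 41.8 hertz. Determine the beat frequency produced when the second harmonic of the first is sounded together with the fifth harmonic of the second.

7.4 Hz

Second harmonic of the first: 2·100.8 = 201.6 Hz.
Fifth harmonic of the second: 5·41.8 = 209.0 Hz.
f_beat = |201.6 − 209.0| = 7.4 Hz.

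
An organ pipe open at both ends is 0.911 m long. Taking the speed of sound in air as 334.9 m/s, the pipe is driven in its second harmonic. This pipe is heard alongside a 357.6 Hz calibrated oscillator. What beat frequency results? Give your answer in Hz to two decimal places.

Open pipe: f_n = n·v/(2L) = 2·334.9/(2·0.911) = 367.6180 Hz.
f_beat = |367.6180 − 357.6| = 10.02 Hz.

10.02 Hz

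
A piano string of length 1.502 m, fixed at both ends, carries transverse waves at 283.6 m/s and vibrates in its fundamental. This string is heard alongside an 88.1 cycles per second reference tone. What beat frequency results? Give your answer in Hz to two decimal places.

For a string fixed at both ends, f_n = n·v/(2L) = 1·283.6/(2·1.502) = 94.4075 Hz.
f_beat = |94.4075 − 88.1| = 6.31 Hz.

6.31 Hz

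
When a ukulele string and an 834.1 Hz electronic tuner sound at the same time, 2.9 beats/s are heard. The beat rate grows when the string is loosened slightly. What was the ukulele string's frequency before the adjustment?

831.2 Hz

|f − 834.1| = 2.9, so the ukulele string was at either 831.2 Hz or 837 Hz.
Reducing tension lowers a string's frequency; the adjustment lowers the ukulele string's frequency.
The beat rate rose, so the adjustment moved the ukulele string further from 834.1 Hz — it was already below the reference.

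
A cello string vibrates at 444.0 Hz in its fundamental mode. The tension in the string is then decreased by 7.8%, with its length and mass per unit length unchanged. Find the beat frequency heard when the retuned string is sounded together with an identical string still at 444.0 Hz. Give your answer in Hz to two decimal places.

For a string, f ∝ √T, so the new frequency is 444.0·√0.922 = 426.3325 Hz.
f_beat = |426.3325 − 444.0| = 17.67 Hz.

17.67 Hz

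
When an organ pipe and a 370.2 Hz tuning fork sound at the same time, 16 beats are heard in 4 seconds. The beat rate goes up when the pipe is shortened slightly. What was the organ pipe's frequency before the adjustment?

374.2 Hz

Beat frequency = 16/4 = 4 Hz.
|f − 370.2| = 4, so the organ pipe was at either 366.2 Hz or 374.2 Hz.
A shorter pipe has a higher fundamental; the adjustment raises the organ pipe's frequency.
The beat rate rose, so the adjustment moved the organ pipe further from 370.2 Hz — it was already above the reference.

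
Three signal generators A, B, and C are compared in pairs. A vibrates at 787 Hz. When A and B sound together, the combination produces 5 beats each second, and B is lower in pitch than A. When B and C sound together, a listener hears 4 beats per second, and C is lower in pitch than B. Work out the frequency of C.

B is below A, so f_B = 787 − 5 = 782 Hz.
C is below B, so f_C = 782 − 4 = 778 Hz.

778 Hz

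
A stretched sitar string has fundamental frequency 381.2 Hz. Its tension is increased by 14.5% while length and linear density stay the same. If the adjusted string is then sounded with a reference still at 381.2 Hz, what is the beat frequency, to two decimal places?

26.70 Hz

For a string, f ∝ √T, so the new frequency is 381.2·√1.145 = 407.9018 Hz.
f_beat = |407.9018 − 381.2| = 26.70 Hz.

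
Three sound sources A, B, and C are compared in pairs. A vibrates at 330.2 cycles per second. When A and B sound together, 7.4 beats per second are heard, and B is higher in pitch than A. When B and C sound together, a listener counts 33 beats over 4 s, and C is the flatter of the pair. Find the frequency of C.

329.35 Hz

B is above A, so f_B = 330.2 + 7.4 = 337.6 Hz.
B–C: Beat frequency = 33/4 = 8.25 Hz.
C is below B, so f_C = 337.6 − 8.25 = 329.35 Hz.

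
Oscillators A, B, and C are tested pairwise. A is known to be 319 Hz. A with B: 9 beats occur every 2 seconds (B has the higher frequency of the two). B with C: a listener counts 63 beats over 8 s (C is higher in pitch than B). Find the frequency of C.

A–B: Beat frequency = 9/2 = 4.5 Hz.
B is above A, so f_B = 319 + 4.5 = 323.5 Hz.
B–C: Beat frequency = 63/8 = 7.875 Hz.
C is above B, so f_C = 323.5 + 7.875 = 331.375 Hz.

331.375 Hz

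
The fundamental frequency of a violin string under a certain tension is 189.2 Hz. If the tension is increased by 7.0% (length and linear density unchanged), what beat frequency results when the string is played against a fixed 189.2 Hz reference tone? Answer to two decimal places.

6.51 Hz

For a string, f ∝ √T, so the new frequency is 189.2·√1.070 = 195.7100 Hz.
f_beat = |195.7100 − 189.2| = 6.51 Hz.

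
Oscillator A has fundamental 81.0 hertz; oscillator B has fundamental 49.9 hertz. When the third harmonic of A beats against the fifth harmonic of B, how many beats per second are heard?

6.5 Hz

Third harmonic of the first: 3·81.0 = 243.0 Hz.
Fifth harmonic of the second: 5·49.9 = 249.5 Hz.
f_beat = |243.0 − 249.5| = 6.5 Hz.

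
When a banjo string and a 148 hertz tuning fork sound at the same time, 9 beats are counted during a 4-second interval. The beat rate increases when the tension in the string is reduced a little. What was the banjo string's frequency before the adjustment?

145.75 Hz

Beat frequency = 9/4 = 2.25 Hz.
|f − 148| = 2.25, so the banjo string was at either 145.75 Hz or 150.25 Hz.
Lower tension means lower frequency; the adjustment lowers the banjo string's frequency.
The beat rate rose, so the adjustment moved the banjo string further from 148 Hz — it was already below the reference.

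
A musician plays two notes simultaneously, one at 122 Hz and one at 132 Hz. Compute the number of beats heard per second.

10 Hz

Beats arise from superposition of two nearby frequencies; the beat rate is |f₁ − f₂|.
|122 − 132| = 10 Hz.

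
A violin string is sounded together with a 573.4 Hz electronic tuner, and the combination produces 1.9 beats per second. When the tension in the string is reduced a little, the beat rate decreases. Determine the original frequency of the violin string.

575.3 Hz

|f − 573.4| = 1.9, so the violin string was at either 571.5 Hz or 575.3 Hz.
Lower tension means lower frequency; the adjustment lowers the violin string's frequency.
The beat rate fell, so the adjustment moved the violin string toward 573.4 Hz — it must have started above the reference.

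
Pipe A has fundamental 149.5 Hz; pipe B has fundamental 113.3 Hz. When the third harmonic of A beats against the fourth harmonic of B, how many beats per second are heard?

4.7 Hz

Third harmonic of the first: 3·149.5 = 448.5 Hz.
Fourth harmonic of the second: 4·113.3 = 453.2 Hz.
f_beat = |448.5 − 453.2| = 4.7 Hz.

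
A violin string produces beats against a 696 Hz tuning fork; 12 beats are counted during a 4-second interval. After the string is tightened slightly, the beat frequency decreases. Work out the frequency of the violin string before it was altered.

Beat frequency = 12/4 = 3 Hz.
|f − 696| = 3, so the violin string was at either 693 Hz or 699 Hz.
Increasing tension raises a string's frequency; the adjustment raises the violin string's frequency.
The beat rate fell, so the adjustment moved the violin string toward 696 Hz — it must have started below the reference.

693 Hz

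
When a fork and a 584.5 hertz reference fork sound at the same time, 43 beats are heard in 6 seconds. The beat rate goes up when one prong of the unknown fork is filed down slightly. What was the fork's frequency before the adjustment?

Beat frequency = 43/6 = 7.1667 Hz.
|f − 584.5| = 7.1667, so the fork was at either 577.3333 Hz or 591.6667 Hz.
Filing a prong removes mass and raises the fork's frequency; the adjustment raises the fork's frequency.
The beat rate rose, so the adjustment moved the fork further from 584.5 Hz — it was already above the reference.

591.6667 Hz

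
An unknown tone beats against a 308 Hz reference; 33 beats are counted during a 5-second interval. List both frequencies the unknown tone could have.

Beat frequency = 33/5 = 6.6 Hz.
|f − 308| = 6.6, so f = 308 ± 6.6.

301.4 Hz or 314.6 Hz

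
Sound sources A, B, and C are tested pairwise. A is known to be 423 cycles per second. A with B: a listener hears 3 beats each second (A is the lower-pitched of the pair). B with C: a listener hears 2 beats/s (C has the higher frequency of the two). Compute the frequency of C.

428 Hz

B is above A, so f_B = 423 + 3 = 426 Hz.
C is above B, so f_C = 426 + 2 = 428 Hz.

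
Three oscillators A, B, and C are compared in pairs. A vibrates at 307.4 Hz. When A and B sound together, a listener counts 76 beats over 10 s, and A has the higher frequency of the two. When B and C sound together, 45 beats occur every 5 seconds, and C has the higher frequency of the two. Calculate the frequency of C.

308.8 Hz

A–B: Beat frequency = 76/10 = 7.6 Hz.
B is below A, so f_B = 307.4 − 7.6 = 299.8 Hz.
B–C: Beat frequency = 45/5 = 9 Hz.
C is above B, so f_C = 299.8 + 9 = 308.8 Hz.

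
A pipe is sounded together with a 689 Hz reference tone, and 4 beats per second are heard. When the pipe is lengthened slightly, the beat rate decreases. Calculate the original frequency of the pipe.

693 Hz

|f − 689| = 4, so the pipe was at either 685 Hz or 693 Hz.
A longer pipe has a lower fundamental; the adjustment lowers the pipe's frequency.
The beat rate fell, so the adjustment moved the pipe toward 689 Hz — it must have started above the reference.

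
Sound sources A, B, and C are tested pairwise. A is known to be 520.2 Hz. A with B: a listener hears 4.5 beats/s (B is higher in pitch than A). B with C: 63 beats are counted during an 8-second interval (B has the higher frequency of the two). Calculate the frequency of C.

B is above A, so f_B = 520.2 + 4.5 = 524.7 Hz.
B–C: Beat frequency = 63/8 = 7.875 Hz.
C is below B, so f_C = 524.7 − 7.875 = 516.825 Hz.

516.825 Hz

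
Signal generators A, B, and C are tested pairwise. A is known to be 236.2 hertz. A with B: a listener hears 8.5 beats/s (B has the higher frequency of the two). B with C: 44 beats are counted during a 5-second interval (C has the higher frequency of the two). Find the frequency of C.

B is above A, so f_B = 236.2 + 8.5 = 244.7 Hz.
B–C: Beat frequency = 44/5 = 8.8 Hz.
C is above B, so f_C = 244.7 + 8.8 = 253.5 Hz.

253.5 Hz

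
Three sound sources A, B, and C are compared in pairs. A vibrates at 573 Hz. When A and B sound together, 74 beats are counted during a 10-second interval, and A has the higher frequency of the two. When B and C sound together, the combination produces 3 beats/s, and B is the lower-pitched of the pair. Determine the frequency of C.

568.6 Hz

A–B: Beat frequency = 74/10 = 7.4 Hz.
B is below A, so f_B = 573 − 7.4 = 565.6 Hz.
C is above B, so f_C = 565.6 + 3 = 568.6 Hz.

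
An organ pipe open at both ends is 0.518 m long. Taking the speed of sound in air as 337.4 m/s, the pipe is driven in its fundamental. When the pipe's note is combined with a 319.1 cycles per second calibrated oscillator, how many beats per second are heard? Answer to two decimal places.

6.58 Hz

Open pipe: f_n = n·v/(2L) = 1·337.4/(2·0.518) = 325.6757 Hz.
f_beat = |325.6757 − 319.1| = 6.58 Hz.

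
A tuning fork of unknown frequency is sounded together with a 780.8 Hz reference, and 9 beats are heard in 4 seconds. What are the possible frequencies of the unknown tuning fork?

Beat frequency = 9/4 = 2.25 Hz.
|f − 780.8| = 2.25, so f = 780.8 ± 2.25.

778.55 Hz or 783.05 Hz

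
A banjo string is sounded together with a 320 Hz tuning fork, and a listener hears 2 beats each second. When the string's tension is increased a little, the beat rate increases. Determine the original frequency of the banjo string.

322 Hz

|f − 320| = 2, so the banjo string was at either 318 Hz or 322 Hz.
Higher tension means higher frequency; the adjustment raises the banjo string's frequency.
The beat rate rose, so the adjustment moved the banjo string further from 320 Hz — it was already above the reference.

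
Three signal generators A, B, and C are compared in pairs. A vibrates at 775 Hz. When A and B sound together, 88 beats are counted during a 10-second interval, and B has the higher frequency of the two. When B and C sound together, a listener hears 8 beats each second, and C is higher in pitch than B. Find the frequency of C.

791.8 Hz

A–B: Beat frequency = 88/10 = 8.8 Hz.
B is above A, so f_B = 775 + 8.8 = 783.8 Hz.
C is above B, so f_C = 783.8 + 8 = 791.8 Hz.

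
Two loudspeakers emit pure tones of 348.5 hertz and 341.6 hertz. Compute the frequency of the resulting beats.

6.9 Hz

The beat frequency equals the magnitude of the frequency difference.
|348.5 − 341.6| = 6.9 Hz.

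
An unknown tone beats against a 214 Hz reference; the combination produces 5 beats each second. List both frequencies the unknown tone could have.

|f − 214| = 5, so f = 214 ± 5.

209 Hz or 219 Hz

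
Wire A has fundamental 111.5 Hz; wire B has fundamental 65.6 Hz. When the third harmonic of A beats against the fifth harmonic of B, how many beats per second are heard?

Third harmonic of the first: 3·111.5 = 334.5 Hz.
Fifth harmonic of the second: 5·65.6 = 328.0 Hz.
f_beat = |334.5 − 328.0| = 6.5 Hz.

6.5 Hz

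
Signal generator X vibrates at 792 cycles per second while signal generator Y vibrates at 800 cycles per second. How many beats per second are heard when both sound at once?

The beat frequency equals the magnitude of the frequency difference.
|792 − 800| = 8 Hz.

8 Hz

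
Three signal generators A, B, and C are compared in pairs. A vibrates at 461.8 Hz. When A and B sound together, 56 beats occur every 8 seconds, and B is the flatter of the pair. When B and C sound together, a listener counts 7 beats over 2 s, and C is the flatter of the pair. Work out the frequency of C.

451.3 Hz

A–B: Beat frequency = 56/8 = 7 Hz.
B is below A, so f_B = 461.8 − 7 = 454.8 Hz.
B–C: Beat frequency = 7/2 = 3.5 Hz.
C is below B, so f_C = 454.8 − 3.5 = 451.3 Hz.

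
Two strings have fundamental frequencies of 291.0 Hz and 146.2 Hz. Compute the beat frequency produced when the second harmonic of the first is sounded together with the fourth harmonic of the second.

2.8 Hz

Second harmonic of the first: 2·291.0 = 582.0 Hz.
Fourth harmonic of the second: 4·146.2 = 584.8 Hz.
f_beat = |582.0 − 584.8| = 2.8 Hz.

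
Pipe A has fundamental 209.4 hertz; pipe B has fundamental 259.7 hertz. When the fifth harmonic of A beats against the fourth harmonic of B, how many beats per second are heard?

8.2 Hz

Fifth harmonic of the first: 5·209.4 = 1047.0 Hz.
Fourth harmonic of the second: 4·259.7 = 1038.8 Hz.
f_beat = |1047.0 − 1038.8| = 8.2 Hz.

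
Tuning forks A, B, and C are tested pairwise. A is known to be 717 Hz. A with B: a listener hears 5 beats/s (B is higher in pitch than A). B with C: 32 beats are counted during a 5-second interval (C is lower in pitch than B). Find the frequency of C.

B is above A, so f_B = 717 + 5 = 722 Hz.
B–C: Beat frequency = 32/5 = 6.4 Hz.
C is below B, so f_C = 722 − 6.4 = 715.6 Hz.

715.6 Hz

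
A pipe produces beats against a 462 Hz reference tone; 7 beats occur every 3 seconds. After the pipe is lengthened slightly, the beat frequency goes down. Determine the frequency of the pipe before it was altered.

464.3333 Hz

Beat frequency = 7/3 = 2.3333 Hz.
|f − 462| = 2.3333, so the pipe was at either 459.6667 Hz or 464.3333 Hz.
A longer pipe has a lower fundamental; the adjustment lowers the pipe's frequency.
The beat rate fell, so the adjustment moved the pipe toward 462 Hz — it must have started above the reference.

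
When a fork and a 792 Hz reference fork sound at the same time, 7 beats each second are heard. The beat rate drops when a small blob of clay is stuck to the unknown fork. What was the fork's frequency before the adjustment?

|f − 792| = 7, so the fork was at either 785 Hz or 799 Hz.
Adding mass to a fork lowers its frequency; the adjustment lowers the fork's frequency.
The beat rate fell, so the adjustment moved the fork toward 792 Hz — it must have started above the reference.

799 Hz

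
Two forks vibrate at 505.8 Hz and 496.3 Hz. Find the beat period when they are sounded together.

f_beat = |505.8 − 496.3| = 9.5 Hz.
Beat period T = 1 / f_beat = 1 / 9.5 s.

0.105 s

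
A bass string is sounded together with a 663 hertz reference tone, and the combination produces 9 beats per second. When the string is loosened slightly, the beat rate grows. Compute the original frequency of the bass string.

|f − 663| = 9, so the bass string was at either 654 Hz or 672 Hz.
Reducing tension lowers a string's frequency; the adjustment lowers the bass string's frequency.
The beat rate rose, so the adjustment moved the bass string further from 663 Hz — it was already below the reference.

654 Hz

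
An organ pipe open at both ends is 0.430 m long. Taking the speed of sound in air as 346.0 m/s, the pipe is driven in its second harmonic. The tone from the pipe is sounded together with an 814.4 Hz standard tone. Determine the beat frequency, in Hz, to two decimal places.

9.75 Hz

Open pipe: f_n = n·v/(2L) = 2·346.0/(2·0.430) = 804.6512 Hz.
f_beat = |804.6512 − 814.4| = 9.75 Hz.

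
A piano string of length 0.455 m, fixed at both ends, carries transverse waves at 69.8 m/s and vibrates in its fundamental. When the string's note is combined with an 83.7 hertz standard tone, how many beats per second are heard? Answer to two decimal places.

7.00 Hz

For a string fixed at both ends, f_n = n·v/(2L) = 1·69.8/(2·0.455) = 76.7033 Hz.
f_beat = |76.7033 − 83.7| = 7.00 Hz.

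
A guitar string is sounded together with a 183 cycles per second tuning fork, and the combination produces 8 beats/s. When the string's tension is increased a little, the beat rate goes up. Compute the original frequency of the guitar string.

191 Hz

|f − 183| = 8, so the guitar string was at either 175 Hz or 191 Hz.
Higher tension means higher frequency; the adjustment raises the guitar string's frequency.
The beat rate rose, so the adjustment moved the guitar string further from 183 Hz — it was already above the reference.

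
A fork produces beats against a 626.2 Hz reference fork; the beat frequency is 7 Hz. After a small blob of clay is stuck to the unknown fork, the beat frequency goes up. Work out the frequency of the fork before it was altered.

619.2 Hz

|f − 626.2| = 7, so the fork was at either 619.2 Hz or 633.2 Hz.
Adding mass to a fork lowers its frequency; the adjustment lowers the fork's frequency.
The beat rate rose, so the adjustment moved the fork further from 626.2 Hz — it was already below the reference.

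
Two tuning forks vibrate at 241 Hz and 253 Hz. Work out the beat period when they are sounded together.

f_beat = |241 − 253| = 12 Hz.
Beat period T = 1 / f_beat = 1 / 12 s.

0.083 s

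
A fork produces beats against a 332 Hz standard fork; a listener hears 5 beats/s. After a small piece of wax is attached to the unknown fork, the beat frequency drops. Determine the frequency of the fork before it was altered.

337 Hz

|f − 332| = 5, so the fork was at either 327 Hz or 337 Hz.
Loading a fork with wax lowers its frequency; the adjustment lowers the fork's frequency.
The beat rate fell, so the adjustment moved the fork toward 332 Hz — it must have started above the reference.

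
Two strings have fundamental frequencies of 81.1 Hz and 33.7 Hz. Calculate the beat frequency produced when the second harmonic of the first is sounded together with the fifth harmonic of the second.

Second harmonic of the first: 2·81.1 = 162.2 Hz.
Fifth harmonic of the second: 5·33.7 = 168.5 Hz.
f_beat = |162.2 − 168.5| = 6.3 Hz.

6.3 Hz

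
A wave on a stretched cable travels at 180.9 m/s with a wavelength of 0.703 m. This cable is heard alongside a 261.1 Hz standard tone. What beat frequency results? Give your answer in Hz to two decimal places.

3.77 Hz

Source frequency f = v/λ = 180.9/0.703 = 257.3257 Hz.
f_beat = |257.3257 − 261.1| = 3.77 Hz.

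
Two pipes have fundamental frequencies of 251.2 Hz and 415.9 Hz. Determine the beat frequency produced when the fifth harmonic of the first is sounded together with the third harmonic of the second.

Fifth harmonic of the first: 5·251.2 = 1256.0 Hz.
Third harmonic of the second: 3·415.9 = 1247.7 Hz.
f_beat = |1256.0 − 1247.7| = 8.3 Hz.

8.3 Hz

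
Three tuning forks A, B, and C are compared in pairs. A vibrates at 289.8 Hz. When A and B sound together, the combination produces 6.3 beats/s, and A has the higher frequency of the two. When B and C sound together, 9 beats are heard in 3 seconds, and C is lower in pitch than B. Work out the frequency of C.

280.5 Hz

B is below A, so f_B = 289.8 − 6.3 = 283.5 Hz.
B–C: Beat frequency = 9/3 = 3 Hz.
C is below B, so f_C = 283.5 − 3 = 280.5 Hz.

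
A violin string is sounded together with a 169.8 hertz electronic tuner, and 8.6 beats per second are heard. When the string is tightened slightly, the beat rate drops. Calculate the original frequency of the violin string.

161.2 Hz

|f − 169.8| = 8.6, so the violin string was at either 161.2 Hz or 178.4 Hz.
Increasing tension raises a string's frequency; the adjustment raises the violin string's frequency.
The beat rate fell, so the adjustment moved the violin string toward 169.8 Hz — it must have started below the reference.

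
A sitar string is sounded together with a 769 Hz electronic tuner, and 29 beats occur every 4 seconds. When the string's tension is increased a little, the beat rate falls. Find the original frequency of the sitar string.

Beat frequency = 29/4 = 7.25 Hz.
|f − 769| = 7.25, so the sitar string was at either 761.75 Hz or 776.25 Hz.
Higher tension means higher frequency; the adjustment raises the sitar string's frequency.
The beat rate fell, so the adjustment moved the sitar string toward 769 Hz — it must have started below the reference.

761.75 Hz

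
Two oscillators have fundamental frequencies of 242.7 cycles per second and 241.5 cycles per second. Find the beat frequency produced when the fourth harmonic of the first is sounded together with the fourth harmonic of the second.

4.8 Hz

Fourth harmonic of the first: 4·242.7 = 970.8 Hz.
Fourth harmonic of the second: 4·241.5 = 966.0 Hz.
f_beat = |970.8 − 966.0| = 4.8 Hz.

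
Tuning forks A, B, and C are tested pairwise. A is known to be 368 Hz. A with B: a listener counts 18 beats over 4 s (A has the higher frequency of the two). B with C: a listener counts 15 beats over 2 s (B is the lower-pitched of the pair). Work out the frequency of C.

371 Hz

A–B: Beat frequency = 18/4 = 4.5 Hz.
B is below A, so f_B = 368 − 4.5 = 363.5 Hz.
B–C: Beat frequency = 15/2 = 7.5 Hz.
C is above B, so f_C = 363.5 + 7.5 = 371 Hz.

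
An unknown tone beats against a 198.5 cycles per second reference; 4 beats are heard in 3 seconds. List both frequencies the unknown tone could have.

Beat frequency = 4/3 = 1.3333 Hz.
|f − 198.5| = 1.3333, so f = 198.5 ± 1.3333.

197.1667 Hz or 199.8333 Hz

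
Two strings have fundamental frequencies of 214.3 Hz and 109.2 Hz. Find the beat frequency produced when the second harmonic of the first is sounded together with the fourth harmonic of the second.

Second harmonic of the first: 2·214.3 = 428.6 Hz.
Fourth harmonic of the second: 4·109.2 = 436.8 Hz.
f_beat = |428.6 − 436.8| = 8.2 Hz.

8.2 Hz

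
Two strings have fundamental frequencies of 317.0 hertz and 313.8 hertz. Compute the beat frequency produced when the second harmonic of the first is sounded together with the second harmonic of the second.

6.4 Hz

Second harmonic of the first: 2·317.0 = 634.0 Hz.
Second harmonic of the second: 2·313.8 = 627.6 Hz.
f_beat = |634.0 − 627.6| = 6.4 Hz.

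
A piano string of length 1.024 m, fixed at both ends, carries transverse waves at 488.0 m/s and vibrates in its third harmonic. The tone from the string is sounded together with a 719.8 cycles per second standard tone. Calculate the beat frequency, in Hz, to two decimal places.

4.96 Hz

For a string fixed at both ends, f_n = n·v/(2L) = 3·488.0/(2·1.024) = 714.8438 Hz.
f_beat = |714.8438 − 719.8| = 4.96 Hz.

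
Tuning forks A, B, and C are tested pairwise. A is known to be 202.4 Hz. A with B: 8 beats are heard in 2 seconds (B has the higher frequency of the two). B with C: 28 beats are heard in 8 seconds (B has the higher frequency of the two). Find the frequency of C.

A–B: Beat frequency = 8/2 = 4 Hz.
B is above A, so f_B = 202.4 + 4 = 206.4 Hz.
B–C: Beat frequency = 28/8 = 3.5 Hz.
C is below B, so f_C = 206.4 − 3.5 = 202.9 Hz.

202.9 Hz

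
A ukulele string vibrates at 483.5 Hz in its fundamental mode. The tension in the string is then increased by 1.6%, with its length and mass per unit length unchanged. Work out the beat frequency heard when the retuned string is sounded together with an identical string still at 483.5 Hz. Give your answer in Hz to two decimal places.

For a string, f ∝ √T, so the new frequency is 483.5·√1.016 = 487.3527 Hz.
f_beat = |487.3527 − 483.5| = 3.85 Hz.

3.85 Hz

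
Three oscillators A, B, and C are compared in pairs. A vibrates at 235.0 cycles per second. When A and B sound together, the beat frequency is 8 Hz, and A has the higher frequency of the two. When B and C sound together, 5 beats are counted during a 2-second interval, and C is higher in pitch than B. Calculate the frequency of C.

229.5 Hz

B is below A, so f_B = 235.0 − 8 = 227 Hz.
B–C: Beat frequency = 5/2 = 2.5 Hz.
C is above B, so f_C = 227 + 2.5 = 229.5 Hz.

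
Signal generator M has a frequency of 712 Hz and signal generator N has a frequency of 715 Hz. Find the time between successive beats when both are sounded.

0.333 s

f_beat = |712 − 715| = 3 Hz.
Beat period T = 1 / f_beat = 1 / 3 s.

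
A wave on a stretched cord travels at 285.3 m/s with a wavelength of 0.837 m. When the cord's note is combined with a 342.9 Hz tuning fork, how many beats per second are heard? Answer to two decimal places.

2.04 Hz

Source frequency f = v/λ = 285.3/0.837 = 340.8602 Hz.
f_beat = |340.8602 − 342.9| = 2.04 Hz.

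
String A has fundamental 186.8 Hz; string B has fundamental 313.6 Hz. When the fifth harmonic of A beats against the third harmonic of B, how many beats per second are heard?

Fifth harmonic of the first: 5·186.8 = 934.0 Hz.
Third harmonic of the second: 3·313.6 = 940.8 Hz.
f_beat = |934.0 − 940.8| = 6.8 Hz.

6.8 Hz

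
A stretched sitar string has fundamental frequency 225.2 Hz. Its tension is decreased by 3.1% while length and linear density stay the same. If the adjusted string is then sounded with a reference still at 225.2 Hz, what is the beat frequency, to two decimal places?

For a string, f ∝ √T, so the new frequency is 225.2·√0.969 = 221.6819 Hz.
f_beat = |221.6819 − 225.2| = 3.52 Hz.

3.52 Hz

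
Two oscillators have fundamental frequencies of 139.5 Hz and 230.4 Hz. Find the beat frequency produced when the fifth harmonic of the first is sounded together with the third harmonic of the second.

Fifth harmonic of the first: 5·139.5 = 697.5 Hz.
Third harmonic of the second: 3·230.4 = 691.2 Hz.
f_beat = |697.5 − 691.2| = 6.3 Hz.

6.3 Hz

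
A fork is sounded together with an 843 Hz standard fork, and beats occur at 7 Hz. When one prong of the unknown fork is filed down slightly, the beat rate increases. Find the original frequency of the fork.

|f − 843| = 7, so the fork was at either 836 Hz or 850 Hz.
Filing a prong removes mass and raises the fork's frequency; the adjustment raises the fork's frequency.
The beat rate rose, so the adjustment moved the fork further from 843 Hz — it was already above the reference.

850 Hz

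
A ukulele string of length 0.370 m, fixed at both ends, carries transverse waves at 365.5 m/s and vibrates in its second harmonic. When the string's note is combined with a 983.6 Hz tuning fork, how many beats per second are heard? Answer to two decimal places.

4.24 Hz

For a string fixed at both ends, f_n = n·v/(2L) = 2·365.5/(2·0.370) = 987.8378 Hz.
f_beat = |987.8378 − 983.6| = 4.24 Hz.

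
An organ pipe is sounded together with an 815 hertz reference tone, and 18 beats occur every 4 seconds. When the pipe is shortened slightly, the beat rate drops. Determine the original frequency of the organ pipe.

810.5 Hz

Beat frequency = 18/4 = 4.5 Hz.
|f − 815| = 4.5, so the organ pipe was at either 810.5 Hz or 819.5 Hz.
A shorter pipe has a higher fundamental; the adjustment raises the organ pipe's frequency.
The beat rate fell, so the adjustment moved the organ pipe toward 815 Hz — it must have started below the reference.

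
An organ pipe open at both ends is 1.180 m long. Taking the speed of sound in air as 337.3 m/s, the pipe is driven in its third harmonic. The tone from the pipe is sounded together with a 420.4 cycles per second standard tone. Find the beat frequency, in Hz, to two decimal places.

Open pipe: f_n = n·v/(2L) = 3·337.3/(2·1.180) = 428.7712 Hz.
f_beat = |428.7712 − 420.4| = 8.37 Hz.

8.37 Hz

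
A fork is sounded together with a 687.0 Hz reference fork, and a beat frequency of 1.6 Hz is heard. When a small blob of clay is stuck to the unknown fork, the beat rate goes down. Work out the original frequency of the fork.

688.6 Hz

|f − 687.0| = 1.6, so the fork was at either 685.4 Hz or 688.6 Hz.
Adding mass to a fork lowers its frequency; the adjustment lowers the fork's frequency.
The beat rate fell, so the adjustment moved the fork toward 687.0 Hz — it must have started above the reference.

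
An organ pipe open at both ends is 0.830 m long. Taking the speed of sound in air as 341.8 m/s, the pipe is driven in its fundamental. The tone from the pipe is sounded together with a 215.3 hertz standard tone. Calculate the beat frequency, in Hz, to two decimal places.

9.40 Hz

Open pipe: f_n = n·v/(2L) = 1·341.8/(2·0.830) = 205.9036 Hz.
f_beat = |205.9036 − 215.3| = 9.40 Hz.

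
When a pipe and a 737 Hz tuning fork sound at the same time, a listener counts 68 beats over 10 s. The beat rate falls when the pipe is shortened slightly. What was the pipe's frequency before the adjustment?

Beat frequency = 68/10 = 6.8 Hz.
|f − 737| = 6.8, so the pipe was at either 730.2 Hz or 743.8 Hz.
A shorter pipe has a higher fundamental; the adjustment raises the pipe's frequency.
The beat rate fell, so the adjustment moved the pipe toward 737 Hz — it must have started below the reference.

730.2 Hz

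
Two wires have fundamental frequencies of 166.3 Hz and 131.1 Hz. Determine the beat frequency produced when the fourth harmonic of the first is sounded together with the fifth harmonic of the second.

Fourth harmonic of the first: 4·166.3 = 665.2 Hz.
Fifth harmonic of the second: 5·131.1 = 655.5 Hz.
f_beat = |665.2 − 655.5| = 9.7 Hz.

9.7 Hz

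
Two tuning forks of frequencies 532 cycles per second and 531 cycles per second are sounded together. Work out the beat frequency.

f_beat = |f₁ − f₂|.
|532 − 531| = 1 Hz.

1 Hz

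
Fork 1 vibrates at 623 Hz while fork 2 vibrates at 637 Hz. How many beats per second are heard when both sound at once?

14 Hz

The beat frequency equals the magnitude of the frequency difference.
|623 − 637| = 14 Hz.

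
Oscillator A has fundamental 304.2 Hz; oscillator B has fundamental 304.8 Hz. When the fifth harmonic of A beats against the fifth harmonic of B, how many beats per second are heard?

Fifth harmonic of the first: 5·304.2 = 1521.0 Hz.
Fifth harmonic of the second: 5·304.8 = 1524.0 Hz.
f_beat = |1521.0 − 1524.0| = 3.0 Hz.

3.0 Hz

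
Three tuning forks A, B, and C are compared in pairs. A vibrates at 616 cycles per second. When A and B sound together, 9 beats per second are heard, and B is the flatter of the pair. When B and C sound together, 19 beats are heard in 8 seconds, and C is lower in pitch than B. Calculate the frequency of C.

604.625 Hz

B is below A, so f_B = 616 − 9 = 607 Hz.
B–C: Beat frequency = 19/8 = 2.375 Hz.
C is below B, so f_C = 607 − 2.375 = 604.625 Hz.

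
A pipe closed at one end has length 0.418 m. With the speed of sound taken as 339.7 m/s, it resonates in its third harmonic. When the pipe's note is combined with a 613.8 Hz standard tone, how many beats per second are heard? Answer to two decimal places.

4.29 Hz

Closed pipe (odd harmonics): f_n = n·v/(4L) = 3·339.7/(4·0.418) = 609.5096 Hz.
f_beat = |609.5096 − 613.8| = 4.29 Hz.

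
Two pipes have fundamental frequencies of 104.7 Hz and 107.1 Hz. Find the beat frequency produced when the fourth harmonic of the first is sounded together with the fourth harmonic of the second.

Fourth harmonic of the first: 4·104.7 = 418.8 Hz.
Fourth harmonic of the second: 4·107.1 = 428.4 Hz.
f_beat = |418.8 − 428.4| = 9.6 Hz.

9.6 Hz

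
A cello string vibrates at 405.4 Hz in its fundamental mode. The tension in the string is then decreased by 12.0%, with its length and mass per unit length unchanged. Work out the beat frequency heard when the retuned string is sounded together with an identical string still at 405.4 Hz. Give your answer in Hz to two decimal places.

For a string, f ∝ √T, so the new frequency is 405.4·√0.880 = 380.2989 Hz.
f_beat = |380.2989 − 405.4| = 25.10 Hz.

25.10 Hz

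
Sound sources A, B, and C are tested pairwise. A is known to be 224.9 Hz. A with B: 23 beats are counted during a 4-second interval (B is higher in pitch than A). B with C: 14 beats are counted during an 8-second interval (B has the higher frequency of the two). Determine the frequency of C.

228.9 Hz

A–B: Beat frequency = 23/4 = 5.75 Hz.
B is above A, so f_B = 224.9 + 5.75 = 230.65 Hz.
B–C: Beat frequency = 14/8 = 1.75 Hz.
C is below B, so f_C = 230.65 − 1.75 = 228.9 Hz.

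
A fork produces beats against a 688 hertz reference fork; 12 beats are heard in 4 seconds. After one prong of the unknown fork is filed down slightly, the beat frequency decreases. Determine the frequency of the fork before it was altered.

685 Hz

Beat frequency = 12/4 = 3 Hz.
|f − 688| = 3, so the fork was at either 685 Hz or 691 Hz.
Filing a prong removes mass and raises the fork's frequency; the adjustment raises the fork's frequency.
The beat rate fell, so the adjustment moved the fork toward 688 Hz — it must have started below the reference.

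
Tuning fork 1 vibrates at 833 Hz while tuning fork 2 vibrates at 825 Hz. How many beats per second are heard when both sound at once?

8 Hz

f_beat = |f₁ − f₂|.
|833 − 825| = 8 Hz.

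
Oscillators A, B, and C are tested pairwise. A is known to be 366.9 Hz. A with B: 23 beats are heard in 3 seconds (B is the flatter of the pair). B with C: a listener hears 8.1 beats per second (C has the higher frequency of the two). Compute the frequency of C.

367.3333 Hz

A–B: Beat frequency = 23/3 = 7.6667 Hz.
B is below A, so f_B = 366.9 − 7.6667 = 359.2333 Hz.
C is above B, so f_C = 359.2333 + 8.1 = 367.3333 Hz.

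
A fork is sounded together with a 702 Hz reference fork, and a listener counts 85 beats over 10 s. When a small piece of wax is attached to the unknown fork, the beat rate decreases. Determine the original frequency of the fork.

Beat frequency = 85/10 = 8.5 Hz.
|f − 702| = 8.5, so the fork was at either 693.5 Hz or 710.5 Hz.
Loading a fork with wax lowers its frequency; the adjustment lowers the fork's frequency.
The beat rate fell, so the adjustment moved the fork toward 702 Hz — it must have started above the reference.

710.5 Hz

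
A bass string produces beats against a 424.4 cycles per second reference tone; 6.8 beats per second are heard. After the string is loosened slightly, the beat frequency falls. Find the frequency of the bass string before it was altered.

431.2 Hz

|f − 424.4| = 6.8, so the bass string was at either 417.6 Hz or 431.2 Hz.
Reducing tension lowers a string's frequency; the adjustment lowers the bass string's frequency.
The beat rate fell, so the adjustment moved the bass string toward 424.4 Hz — it must have started above the reference.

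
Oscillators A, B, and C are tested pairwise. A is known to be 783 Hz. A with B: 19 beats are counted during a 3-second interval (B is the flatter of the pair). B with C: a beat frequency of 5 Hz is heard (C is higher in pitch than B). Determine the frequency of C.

A–B: Beat frequency = 19/3 = 6.3333 Hz.
B is below A, so f_B = 783 − 6.3333 = 776.6667 Hz.
C is above B, so f_C = 776.6667 + 5 = 781.6667 Hz.

781.6667 Hz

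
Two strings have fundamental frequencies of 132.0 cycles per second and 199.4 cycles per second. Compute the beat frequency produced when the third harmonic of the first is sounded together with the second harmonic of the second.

Third harmonic of the first: 3·132.0 = 396.0 Hz.
Second harmonic of the second: 2·199.4 = 398.8 Hz.
f_beat = |396.0 − 398.8| = 2.8 Hz.

2.8 Hz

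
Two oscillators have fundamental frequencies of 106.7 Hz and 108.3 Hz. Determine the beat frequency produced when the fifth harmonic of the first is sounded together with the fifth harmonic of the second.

Fifth harmonic of the first: 5·106.7 = 533.5 Hz.
Fifth harmonic of the second: 5·108.3 = 541.5 Hz.
f_beat = |533.5 − 541.5| = 8.0 Hz.

8.0 Hz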